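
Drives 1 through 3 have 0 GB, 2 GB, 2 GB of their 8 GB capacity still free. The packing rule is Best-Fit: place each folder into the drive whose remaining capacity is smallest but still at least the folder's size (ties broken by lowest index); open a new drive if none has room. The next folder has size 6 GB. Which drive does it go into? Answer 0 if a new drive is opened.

0

No drive has ≥ 6 GB free, so a new drive is opened.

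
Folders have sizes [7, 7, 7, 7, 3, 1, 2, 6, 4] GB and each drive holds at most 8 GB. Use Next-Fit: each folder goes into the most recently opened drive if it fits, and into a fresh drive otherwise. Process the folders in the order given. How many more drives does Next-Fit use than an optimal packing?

Next-Fit: [7] [7] [7] [7] [3,1,2] [6] [4] → 7 drives.
Total size 44 GB; any packing needs at least ⌈44/8⌉ = 6 drives.
An optimal packing achieves that bound: [7,1] [7] [7] [7] [6,2] [4,3] → 6 drives.
Excess: 7 − 6 = 1.

1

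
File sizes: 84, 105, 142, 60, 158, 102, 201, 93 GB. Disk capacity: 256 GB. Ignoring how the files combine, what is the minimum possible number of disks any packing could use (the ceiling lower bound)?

4

Total size = 84 + 105 + 142 + 60 + 158 + 102 + 201 + 93 = 945 GB.
⌈945 / 256⌉ = 4.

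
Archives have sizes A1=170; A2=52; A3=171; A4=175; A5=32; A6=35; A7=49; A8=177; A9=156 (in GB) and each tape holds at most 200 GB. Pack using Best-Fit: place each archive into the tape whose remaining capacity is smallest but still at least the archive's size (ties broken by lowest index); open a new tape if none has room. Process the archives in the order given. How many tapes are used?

6

tape 1: place A1 (170 GB), 30 GB left
tape 2: place A2 (52 GB), 148 GB left
tape 3: place A3 (171 GB), 29 GB left
tape 4: place A4 (175 GB), 25 GB left
tape 2: place A5 (32 GB), 116 GB left
tape 2: place A6 (35 GB), 81 GB left
tape 2: place A7 (49 GB), 32 GB left
tape 5: place A8 (177 GB), 23 GB left
tape 6: place A9 (156 GB), 44 GB left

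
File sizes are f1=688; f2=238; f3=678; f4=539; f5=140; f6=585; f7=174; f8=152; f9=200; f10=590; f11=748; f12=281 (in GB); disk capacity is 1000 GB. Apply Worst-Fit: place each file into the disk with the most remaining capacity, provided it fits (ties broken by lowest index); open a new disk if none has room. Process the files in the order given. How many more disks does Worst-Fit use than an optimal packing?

0

Worst-Fit: [688,238] [678,152] [539,140,200] [585,174] [590,281] [748] → 6 disks.
Total size 5013 GB; any packing needs at least ⌈5013/1000⌉ = 6 disks.
So 6 is already optimal.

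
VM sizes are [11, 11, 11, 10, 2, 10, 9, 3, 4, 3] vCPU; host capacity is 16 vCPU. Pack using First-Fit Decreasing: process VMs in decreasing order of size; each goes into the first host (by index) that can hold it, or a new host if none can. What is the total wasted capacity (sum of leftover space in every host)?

Sorted descending: 11, 11, 11, 10, 10, 9, 4, 3, 3, 2.
host 1: place 11 vCPU, 5 vCPU left
host 2: place 11 vCPU, 5 vCPU left
host 3: place 11 vCPU, 5 vCPU left
host 4: place 10 vCPU, 6 vCPU left
host 5: place 10 vCPU, 6 vCPU left
host 6: place 9 vCPU, 7 vCPU left
host 1: place 4 vCPU, 1 vCPU left
host 2: place 3 vCPU, 2 vCPU left
host 3: place 3 vCPU, 2 vCPU left
host 2: place 2 vCPU, 0 vCPU left
6 hosts × 16 vCPU = 96 vCPU; used 74 vCPU; unused 22 vCPU.

22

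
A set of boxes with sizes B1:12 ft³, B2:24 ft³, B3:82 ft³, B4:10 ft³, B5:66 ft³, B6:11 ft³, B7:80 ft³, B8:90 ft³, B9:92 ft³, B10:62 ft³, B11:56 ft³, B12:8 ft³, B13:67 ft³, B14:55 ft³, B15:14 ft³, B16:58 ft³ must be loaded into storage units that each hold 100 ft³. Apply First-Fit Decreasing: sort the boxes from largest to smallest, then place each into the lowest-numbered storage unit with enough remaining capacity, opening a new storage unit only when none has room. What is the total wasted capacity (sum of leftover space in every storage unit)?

Sorted descending: 92, 90, 82, 80, 67, 66, 62, 58, 56, 55, 24, 14, 12, 11, 10, 8.
storage unit 1: place 92 ft³, 8 ft³ left
storage unit 2: place 90 ft³, 10 ft³ left
storage unit 3: place 82 ft³, 18 ft³ left
storage unit 4: place 80 ft³, 20 ft³ left
storage unit 5: place 67 ft³, 33 ft³ left
storage unit 6: place 66 ft³, 34 ft³ left
storage unit 7: place 62 ft³, 38 ft³ left
storage unit 8: place 58 ft³, 42 ft³ left
storage unit 9: place 56 ft³, 44 ft³ left
storage unit 10: place 55 ft³, 45 ft³ left
storage unit 5: place 24 ft³, 9 ft³ left
storage unit 3: place 14 ft³, 4 ft³ left
storage unit 4: place 12 ft³, 8 ft³ left
storage unit 6: place 11 ft³, 23 ft³ left
storage unit 2: place 10 ft³, 0 ft³ left
storage unit 1: place 8 ft³, 0 ft³ left
10 storage units × 100 ft³ = 1000 ft³; used 787 ft³; unused 213 ft³.

213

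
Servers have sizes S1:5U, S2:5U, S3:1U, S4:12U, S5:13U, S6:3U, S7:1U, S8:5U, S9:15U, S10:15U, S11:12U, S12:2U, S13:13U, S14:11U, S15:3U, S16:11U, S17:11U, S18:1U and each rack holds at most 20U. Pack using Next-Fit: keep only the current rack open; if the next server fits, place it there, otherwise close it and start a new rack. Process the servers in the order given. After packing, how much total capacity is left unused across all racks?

61

rack 1: place S1 (5U), 15U left
rack 1: place S2 (5U), 10U left
rack 1: place S3 (1U), 9U left
rack 2: place S4 (12U), 8U left
rack 3: place S5 (13U), 7U left
rack 3: place S6 (3U), 4U left
rack 3: place S7 (1U), 3U left
rack 4: place S8 (5U), 15U left
rack 4: place S9 (15U), 0U left
rack 5: place S10 (15U), 5U left
rack 6: place S11 (12U), 8U left
rack 6: place S12 (2U), 6U left
rack 7: place S13 (13U), 7U left
rack 8: place S14 (11U), 9U left
rack 8: place S15 (3U), 6U left
rack 9: place S16 (11U), 9U left
rack 10: place S17 (11U), 9U left
rack 10: place S18 (1U), 8U left
10 racks × 20U = 200U; used 139U; unused 61U.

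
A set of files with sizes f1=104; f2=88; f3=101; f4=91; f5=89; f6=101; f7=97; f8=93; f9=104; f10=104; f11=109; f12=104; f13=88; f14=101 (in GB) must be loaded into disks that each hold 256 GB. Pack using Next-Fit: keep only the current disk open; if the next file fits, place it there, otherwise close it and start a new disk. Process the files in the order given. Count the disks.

7

f1 (104 GB) → disk 1 (remaining 152 GB)
f2 (88 GB) → disk 1 (remaining 64 GB)
f3 (101 GB) → disk 2 (remaining 155 GB)
f4 (91 GB) → disk 2 (remaining 64 GB)
f5 (89 GB) → disk 3 (remaining 167 GB)
f6 (101 GB) → disk 3 (remaining 66 GB)
f7 (97 GB) → disk 4 (remaining 159 GB)
f8 (93 GB) → disk 4 (remaining 66 GB)
f9 (104 GB) → disk 5 (remaining 152 GB)
f10 (104 GB) → disk 5 (remaining 48 GB)
f11 (109 GB) → disk 6 (remaining 147 GB)
f12 (104 GB) → disk 6 (remaining 43 GB)
f13 (88 GB) → disk 7 (remaining 168 GB)
f14 (101 GB) → disk 7 (remaining 67 GB)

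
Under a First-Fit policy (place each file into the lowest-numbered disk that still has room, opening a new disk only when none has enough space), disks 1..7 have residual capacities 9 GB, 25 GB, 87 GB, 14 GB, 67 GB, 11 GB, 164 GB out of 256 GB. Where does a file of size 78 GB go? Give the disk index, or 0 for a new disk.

Disks with room: disk 3 (87 GB), disk 7 (164 GB).
The first with room is disk 3.

3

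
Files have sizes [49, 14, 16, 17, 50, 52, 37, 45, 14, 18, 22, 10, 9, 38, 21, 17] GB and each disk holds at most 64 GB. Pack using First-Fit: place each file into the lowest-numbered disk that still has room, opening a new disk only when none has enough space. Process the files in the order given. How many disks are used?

8

Put 49 GB in disk 1; 15 GB remain.
Put 14 GB in disk 1; 1 GB remain.
Put 16 GB in disk 2; 48 GB remain.
Put 17 GB in disk 2; 31 GB remain.
Put 50 GB in disk 3; 14 GB remain.
Put 52 GB in disk 4; 12 GB remain.
Put 37 GB in disk 5; 27 GB remain.
Put 45 GB in disk 6; 19 GB remain.
Put 14 GB in disk 2; 17 GB remain.
Put 18 GB in disk 5; 9 GB remain.
Put 22 GB in disk 7; 42 GB remain.
Put 10 GB in disk 2; 7 GB remain.
Put 9 GB in disk 3; 5 GB remain.
Put 38 GB in disk 7; 4 GB remain.
Put 21 GB in disk 8; 43 GB remain.
Put 17 GB in disk 6; 2 GB remain.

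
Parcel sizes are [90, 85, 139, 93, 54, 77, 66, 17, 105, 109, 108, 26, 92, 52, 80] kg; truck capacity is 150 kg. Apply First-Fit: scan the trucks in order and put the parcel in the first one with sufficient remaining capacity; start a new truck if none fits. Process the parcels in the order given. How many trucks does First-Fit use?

10

truck 1: place 90 kg, 60 kg left
truck 2: place 85 kg, 65 kg left
truck 3: place 139 kg, 11 kg left
truck 4: place 93 kg, 57 kg left
truck 1: place 54 kg, 6 kg left
truck 5: place 77 kg, 73 kg left
truck 5: place 66 kg, 7 kg left
truck 2: place 17 kg, 48 kg left
truck 6: place 105 kg, 45 kg left
truck 7: place 109 kg, 41 kg left
truck 8: place 108 kg, 42 kg left
truck 2: place 26 kg, 22 kg left
truck 9: place 92 kg, 58 kg left
truck 4: place 52 kg, 5 kg left
truck 10: place 80 kg, 70 kg left
Final trucks: [90,54] [85,17,26] [139] [93,52] [77,66] [105] [109] [108] [92] [80].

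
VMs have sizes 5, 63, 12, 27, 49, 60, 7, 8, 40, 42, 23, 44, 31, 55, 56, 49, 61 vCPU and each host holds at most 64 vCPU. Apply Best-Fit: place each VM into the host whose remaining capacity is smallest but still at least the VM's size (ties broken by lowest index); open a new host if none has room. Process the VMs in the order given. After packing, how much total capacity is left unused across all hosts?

5 vCPU → host 1 (remaining 59 vCPU)
63 vCPU → host 2 (remaining 1 vCPU)
12 vCPU → host 1 (remaining 47 vCPU)
27 vCPU → host 1 (remaining 20 vCPU)
49 vCPU → host 3 (remaining 15 vCPU)
60 vCPU → host 4 (remaining 4 vCPU)
7 vCPU → host 3 (remaining 8 vCPU)
8 vCPU → host 3 (remaining 0 vCPU)
40 vCPU → host 5 (remaining 24 vCPU)
42 vCPU → host 6 (remaining 22 vCPU)
23 vCPU → host 5 (remaining 1 vCPU)
44 vCPU → host 7 (remaining 20 vCPU)
31 vCPU → host 8 (remaining 33 vCPU)
55 vCPU → host 9 (remaining 9 vCPU)
56 vCPU → host 10 (remaining 8 vCPU)
49 vCPU → host 11 (remaining 15 vCPU)
61 vCPU → host 12 (remaining 3 vCPU)
12 hosts × 64 vCPU = 768 vCPU; used 632 vCPU; unused 136 vCPU.

136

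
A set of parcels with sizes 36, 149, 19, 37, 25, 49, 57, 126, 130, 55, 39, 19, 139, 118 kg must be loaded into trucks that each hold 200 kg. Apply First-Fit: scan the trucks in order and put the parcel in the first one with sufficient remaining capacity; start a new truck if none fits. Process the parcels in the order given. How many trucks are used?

Put 36 kg in truck 1; 164 kg remain.
Put 149 kg in truck 1; 15 kg remain.
Put 19 kg in truck 2; 181 kg remain.
Put 37 kg in truck 2; 144 kg remain.
Put 25 kg in truck 2; 119 kg remain.
Put 49 kg in truck 2; 70 kg remain.
Put 57 kg in truck 2; 13 kg remain.
Put 126 kg in truck 3; 74 kg remain.
Put 130 kg in truck 4; 70 kg remain.
Put 55 kg in truck 3; 19 kg remain.
Put 39 kg in truck 4; 31 kg remain.
Put 19 kg in truck 3; 0 kg remain.
Put 139 kg in truck 5; 61 kg remain.
Put 118 kg in truck 6; 82 kg remain.
Final trucks: [36,149] [19,37,25,49,57] [126,55,19] [130,39] [139] [118].

6 trucks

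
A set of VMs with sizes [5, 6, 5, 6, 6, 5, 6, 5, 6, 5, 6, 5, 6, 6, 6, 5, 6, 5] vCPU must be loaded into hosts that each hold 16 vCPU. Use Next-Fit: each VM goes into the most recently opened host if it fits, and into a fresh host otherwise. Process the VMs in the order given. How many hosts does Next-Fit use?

host 1: place 5 vCPU, 11 vCPU left
host 1: place 6 vCPU, 5 vCPU left
host 1: place 5 vCPU, 0 vCPU left
host 2: place 6 vCPU, 10 vCPU left
host 2: place 6 vCPU, 4 vCPU left
host 3: place 5 vCPU, 11 vCPU left
host 3: place 6 vCPU, 5 vCPU left
host 3: place 5 vCPU, 0 vCPU left
host 4: place 6 vCPU, 10 vCPU left
host 4: place 5 vCPU, 5 vCPU left
host 5: place 6 vCPU, 10 vCPU left
host 5: place 5 vCPU, 5 vCPU left
host 6: place 6 vCPU, 10 vCPU left
host 6: place 6 vCPU, 4 vCPU left
host 7: place 6 vCPU, 10 vCPU left
host 7: place 5 vCPU, 5 vCPU left
host 8: place 6 vCPU, 10 vCPU left
host 8: place 5 vCPU, 5 vCPU left

8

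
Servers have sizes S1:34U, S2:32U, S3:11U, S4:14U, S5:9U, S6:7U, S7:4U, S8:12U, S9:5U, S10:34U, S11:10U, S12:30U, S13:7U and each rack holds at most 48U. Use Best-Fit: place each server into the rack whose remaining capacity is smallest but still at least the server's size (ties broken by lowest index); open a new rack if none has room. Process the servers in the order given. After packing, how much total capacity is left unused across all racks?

rack 1: place S1 (34U), 14U left
rack 2: place S2 (32U), 16U left
rack 1: place S3 (11U), 3U left
rack 2: place S4 (14U), 2U left
rack 3: place S5 (9U), 39U left
rack 3: place S6 (7U), 32U left
rack 3: place S7 (4U), 28U left
rack 3: place S8 (12U), 16U left
rack 3: place S9 (5U), 11U left
rack 4: place S10 (34U), 14U left
rack 3: place S11 (10U), 1U left
rack 5: place S12 (30U), 18U left
rack 4: place S13 (7U), 7U left
5 racks × 48U = 240U; used 209U; unused 31U.

31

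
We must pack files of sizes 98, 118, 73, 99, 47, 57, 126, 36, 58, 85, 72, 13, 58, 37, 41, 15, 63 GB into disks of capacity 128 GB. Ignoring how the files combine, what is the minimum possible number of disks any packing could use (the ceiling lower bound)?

9 disks

Total size = 98 + 118 + 73 + 99 + 47 + 57 + 126 + 36 + 58 + 85 + 72 + 13 + 58 + 37 + 41 + 15 + 63 = 1096 GB.
⌈1096 / 128⌉ = 9.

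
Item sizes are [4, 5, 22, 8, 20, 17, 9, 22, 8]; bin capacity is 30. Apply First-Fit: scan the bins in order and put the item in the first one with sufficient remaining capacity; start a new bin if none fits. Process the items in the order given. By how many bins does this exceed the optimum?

First-Fit: [4,5,8,9] [22,8] [20] [17] [22] → 5 bins.
Total size 115; any packing needs at least ⌈115/30⌉ = 4 bins.
An optimal packing achieves that bound: [22,8] [22,8] [20,9] [17,5,4] → 4 bins.
Excess: 5 − 4 = 1.

1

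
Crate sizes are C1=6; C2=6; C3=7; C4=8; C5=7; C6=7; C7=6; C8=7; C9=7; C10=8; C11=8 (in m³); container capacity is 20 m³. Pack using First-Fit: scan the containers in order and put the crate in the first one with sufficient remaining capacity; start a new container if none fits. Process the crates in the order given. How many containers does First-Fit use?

5

C1 (6 m³) → container 1 (remaining 14 m³)
C2 (6 m³) → container 1 (remaining 8 m³)
C3 (7 m³) → container 1 (remaining 1 m³)
C4 (8 m³) → container 2 (remaining 12 m³)
C5 (7 m³) → container 2 (remaining 5 m³)
C6 (7 m³) → container 3 (remaining 13 m³)
C7 (6 m³) → container 3 (remaining 7 m³)
C8 (7 m³) → container 3 (remaining 0 m³)
C9 (7 m³) → container 4 (remaining 13 m³)
C10 (8 m³) → container 4 (remaining 5 m³)
C11 (8 m³) → container 5 (remaining 12 m³)
Final containers: [6,6,7] [8,7] [7,6,7] [7,8] [8].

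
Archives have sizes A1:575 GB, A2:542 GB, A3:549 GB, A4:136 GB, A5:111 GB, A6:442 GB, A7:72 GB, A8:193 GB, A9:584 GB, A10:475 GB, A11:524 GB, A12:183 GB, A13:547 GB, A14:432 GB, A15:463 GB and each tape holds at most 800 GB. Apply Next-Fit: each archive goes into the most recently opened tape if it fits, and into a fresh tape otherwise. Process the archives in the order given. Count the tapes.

Put A1 (575 GB) in tape 1; 225 GB remain.
Put A2 (542 GB) in tape 2; 258 GB remain.
Put A3 (549 GB) in tape 3; 251 GB remain.
Put A4 (136 GB) in tape 3; 115 GB remain.
Put A5 (111 GB) in tape 3; 4 GB remain.
Put A6 (442 GB) in tape 4; 358 GB remain.
Put A7 (72 GB) in tape 4; 286 GB remain.
Put A8 (193 GB) in tape 4; 93 GB remain.
Put A9 (584 GB) in tape 5; 216 GB remain.
Put A10 (475 GB) in tape 6; 325 GB remain.
Put A11 (524 GB) in tape 7; 276 GB remain.
Put A12 (183 GB) in tape 7; 93 GB remain.
Put A13 (547 GB) in tape 8; 253 GB remain.
Put A14 (432 GB) in tape 9; 368 GB remain.
Put A15 (463 GB) in tape 10; 337 GB remain.

10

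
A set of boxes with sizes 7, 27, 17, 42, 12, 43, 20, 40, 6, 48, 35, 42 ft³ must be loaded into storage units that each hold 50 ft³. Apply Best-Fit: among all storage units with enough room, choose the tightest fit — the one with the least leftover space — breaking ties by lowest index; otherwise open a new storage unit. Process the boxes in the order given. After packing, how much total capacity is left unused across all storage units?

61

storage unit 1: place 7 ft³, 43 ft³ left
storage unit 1: place 27 ft³, 16 ft³ left
storage unit 2: place 17 ft³, 33 ft³ left
storage unit 3: place 42 ft³, 8 ft³ left
storage unit 1: place 12 ft³, 4 ft³ left
storage unit 4: place 43 ft³, 7 ft³ left
storage unit 2: place 20 ft³, 13 ft³ left
storage unit 5: place 40 ft³, 10 ft³ left
storage unit 4: place 6 ft³, 1 ft³ left
storage unit 6: place 48 ft³, 2 ft³ left
storage unit 7: place 35 ft³, 15 ft³ left
storage unit 8: place 42 ft³, 8 ft³ left
8 storage units × 50 ft³ = 400 ft³; used 339 ft³; unused 61 ft³.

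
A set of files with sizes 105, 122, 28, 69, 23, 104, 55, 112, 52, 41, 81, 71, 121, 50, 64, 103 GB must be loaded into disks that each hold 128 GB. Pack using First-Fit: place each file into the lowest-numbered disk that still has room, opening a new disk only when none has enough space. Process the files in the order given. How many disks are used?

105 GB → disk 1 (remaining 23 GB)
122 GB → disk 2 (remaining 6 GB)
28 GB → disk 3 (remaining 100 GB)
69 GB → disk 3 (remaining 31 GB)
23 GB → disk 1 (remaining 0 GB)
104 GB → disk 4 (remaining 24 GB)
55 GB → disk 5 (remaining 73 GB)
112 GB → disk 6 (remaining 16 GB)
52 GB → disk 5 (remaining 21 GB)
41 GB → disk 7 (remaining 87 GB)
81 GB → disk 7 (remaining 6 GB)
71 GB → disk 8 (remaining 57 GB)
121 GB → disk 9 (remaining 7 GB)
50 GB → disk 8 (remaining 7 GB)
64 GB → disk 10 (remaining 64 GB)
103 GB → disk 11 (remaining 25 GB)
Final disks: [105,23] [122] [28,69] [104] [55,52] [112] [41,81] [71,50] [121] [64] [103].

11 disks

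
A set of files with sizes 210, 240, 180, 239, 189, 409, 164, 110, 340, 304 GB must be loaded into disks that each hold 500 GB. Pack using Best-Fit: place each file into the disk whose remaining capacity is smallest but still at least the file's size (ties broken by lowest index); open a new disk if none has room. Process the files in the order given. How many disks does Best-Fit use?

6

disk 1: place 210 GB, 290 GB left
disk 1: place 240 GB, 50 GB left
disk 2: place 180 GB, 320 GB left
disk 2: place 239 GB, 81 GB left
disk 3: place 189 GB, 311 GB left
disk 4: place 409 GB, 91 GB left
disk 3: place 164 GB, 147 GB left
disk 3: place 110 GB, 37 GB left
disk 5: place 340 GB, 160 GB left
disk 6: place 304 GB, 196 GB left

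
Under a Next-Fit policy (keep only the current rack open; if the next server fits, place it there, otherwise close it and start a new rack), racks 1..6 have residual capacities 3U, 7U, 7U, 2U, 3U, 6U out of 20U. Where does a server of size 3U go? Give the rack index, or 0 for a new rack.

Next-Fit only looks at rack 6, which has 6U free.
3U fits there.

6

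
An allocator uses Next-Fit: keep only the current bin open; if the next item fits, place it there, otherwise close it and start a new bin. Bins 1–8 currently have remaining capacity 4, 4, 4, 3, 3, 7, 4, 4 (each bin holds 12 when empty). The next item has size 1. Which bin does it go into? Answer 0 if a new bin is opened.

8

Next-Fit only looks at bin 8, which has 4 free.
1 fits there.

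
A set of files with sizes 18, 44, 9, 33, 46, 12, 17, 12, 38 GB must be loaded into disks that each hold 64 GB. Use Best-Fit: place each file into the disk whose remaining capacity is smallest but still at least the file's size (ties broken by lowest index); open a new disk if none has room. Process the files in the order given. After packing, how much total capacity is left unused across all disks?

27

disk 1: place 18 GB, 46 GB left
disk 1: place 44 GB, 2 GB left
disk 2: place 9 GB, 55 GB left
disk 2: place 33 GB, 22 GB left
disk 3: place 46 GB, 18 GB left
disk 3: place 12 GB, 6 GB left
disk 2: place 17 GB, 5 GB left
disk 4: place 12 GB, 52 GB left
disk 4: place 38 GB, 14 GB left
4 disks × 64 GB = 256 GB; used 229 GB; unused 27 GB.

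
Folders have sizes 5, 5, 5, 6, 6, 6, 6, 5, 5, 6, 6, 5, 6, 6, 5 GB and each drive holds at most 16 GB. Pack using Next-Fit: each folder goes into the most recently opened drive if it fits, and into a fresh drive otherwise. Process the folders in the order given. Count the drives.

5 GB → drive 1 (remaining 11 GB)
5 GB → drive 1 (remaining 6 GB)
5 GB → drive 1 (remaining 1 GB)
6 GB → drive 2 (remaining 10 GB)
6 GB → drive 2 (remaining 4 GB)
6 GB → drive 3 (remaining 10 GB)
6 GB → drive 3 (remaining 4 GB)
5 GB → drive 4 (remaining 11 GB)
5 GB → drive 4 (remaining 6 GB)
6 GB → drive 4 (remaining 0 GB)
6 GB → drive 5 (remaining 10 GB)
5 GB → drive 5 (remaining 5 GB)
6 GB → drive 6 (remaining 10 GB)
6 GB → drive 6 (remaining 4 GB)
5 GB → drive 7 (remaining 11 GB)
Final drives: [5,5,5] [6,6] [6,6] [5,5,6] [6,5] [6,6] [5].

7 drives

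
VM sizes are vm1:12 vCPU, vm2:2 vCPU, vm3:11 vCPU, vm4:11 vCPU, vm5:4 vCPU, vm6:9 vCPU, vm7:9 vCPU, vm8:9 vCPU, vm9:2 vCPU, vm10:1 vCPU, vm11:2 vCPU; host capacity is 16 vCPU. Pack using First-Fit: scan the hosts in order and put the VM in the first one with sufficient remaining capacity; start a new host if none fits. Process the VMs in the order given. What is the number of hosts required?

6 hosts

Put vm1 (12 vCPU) in host 1; 4 vCPU remain.
Put vm2 (2 vCPU) in host 1; 2 vCPU remain.
Put vm3 (11 vCPU) in host 2; 5 vCPU remain.
Put vm4 (11 vCPU) in host 3; 5 vCPU remain.
Put vm5 (4 vCPU) in host 2; 1 vCPU remain.
Put vm6 (9 vCPU) in host 4; 7 vCPU remain.
Put vm7 (9 vCPU) in host 5; 7 vCPU remain.
Put vm8 (9 vCPU) in host 6; 7 vCPU remain.
Put vm9 (2 vCPU) in host 1; 0 vCPU remain.
Put vm10 (1 vCPU) in host 2; 0 vCPU remain.
Put vm11 (2 vCPU) in host 3; 3 vCPU remain.
Final hosts: [12,2,2] [11,4,1] [11,2] [9] [9] [9].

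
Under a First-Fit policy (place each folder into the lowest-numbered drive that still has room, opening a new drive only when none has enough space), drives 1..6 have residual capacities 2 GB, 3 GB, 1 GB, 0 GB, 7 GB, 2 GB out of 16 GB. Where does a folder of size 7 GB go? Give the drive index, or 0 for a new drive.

Drives with room: drive 5 (7 GB).
The first with room is drive 5.

5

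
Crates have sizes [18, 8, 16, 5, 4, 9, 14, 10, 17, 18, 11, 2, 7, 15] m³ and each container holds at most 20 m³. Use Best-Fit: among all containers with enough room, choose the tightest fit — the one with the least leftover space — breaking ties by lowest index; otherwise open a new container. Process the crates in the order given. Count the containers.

9 containers

container 1: place 18 m³, 2 m³ left
container 2: place 8 m³, 12 m³ left
container 3: place 16 m³, 4 m³ left
container 2: place 5 m³, 7 m³ left
container 3: place 4 m³, 0 m³ left
container 4: place 9 m³, 11 m³ left
container 5: place 14 m³, 6 m³ left
container 4: place 10 m³, 1 m³ left
container 6: place 17 m³, 3 m³ left
container 7: place 18 m³, 2 m³ left
container 8: place 11 m³, 9 m³ left
container 1: place 2 m³, 0 m³ left
container 2: place 7 m³, 0 m³ left
container 9: place 15 m³, 5 m³ left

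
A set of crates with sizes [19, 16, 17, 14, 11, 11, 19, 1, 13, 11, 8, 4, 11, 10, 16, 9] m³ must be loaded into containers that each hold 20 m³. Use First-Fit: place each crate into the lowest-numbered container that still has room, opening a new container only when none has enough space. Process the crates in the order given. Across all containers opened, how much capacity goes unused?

50

container 1: place 19 m³, 1 m³ left
container 2: place 16 m³, 4 m³ left
container 3: place 17 m³, 3 m³ left
container 4: place 14 m³, 6 m³ left
container 5: place 11 m³, 9 m³ left
container 6: place 11 m³, 9 m³ left
container 7: place 19 m³, 1 m³ left
container 1: place 1 m³, 0 m³ left
container 8: place 13 m³, 7 m³ left
container 9: place 11 m³, 9 m³ left
container 5: place 8 m³, 1 m³ left
container 2: place 4 m³, 0 m³ left
container 10: place 11 m³, 9 m³ left
container 11: place 10 m³, 10 m³ left
container 12: place 16 m³, 4 m³ left
container 6: place 9 m³, 0 m³ left
12 containers × 20 m³ = 240 m³; used 190 m³; unused 50 m³.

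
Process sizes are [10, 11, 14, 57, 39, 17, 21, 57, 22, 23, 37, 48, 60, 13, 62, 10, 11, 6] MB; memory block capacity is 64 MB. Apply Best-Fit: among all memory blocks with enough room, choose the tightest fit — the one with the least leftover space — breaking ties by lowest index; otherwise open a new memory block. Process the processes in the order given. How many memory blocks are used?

9

Put 10 MB in memory block 1; 54 MB remain.
Put 11 MB in memory block 1; 43 MB remain.
Put 14 MB in memory block 1; 29 MB remain.
Put 57 MB in memory block 2; 7 MB remain.
Put 39 MB in memory block 3; 25 MB remain.
Put 17 MB in memory block 3; 8 MB remain.
Put 21 MB in memory block 1; 8 MB remain.
Put 57 MB in memory block 4; 7 MB remain.
Put 22 MB in memory block 5; 42 MB remain.
Put 23 MB in memory block 5; 19 MB remain.
Put 37 MB in memory block 6; 27 MB remain.
Put 48 MB in memory block 7; 16 MB remain.
Put 60 MB in memory block 8; 4 MB remain.
Put 13 MB in memory block 7; 3 MB remain.
Put 62 MB in memory block 9; 2 MB remain.
Put 10 MB in memory block 5; 9 MB remain.
Put 11 MB in memory block 6; 16 MB remain.
Put 6 MB in memory block 2; 1 MB remain.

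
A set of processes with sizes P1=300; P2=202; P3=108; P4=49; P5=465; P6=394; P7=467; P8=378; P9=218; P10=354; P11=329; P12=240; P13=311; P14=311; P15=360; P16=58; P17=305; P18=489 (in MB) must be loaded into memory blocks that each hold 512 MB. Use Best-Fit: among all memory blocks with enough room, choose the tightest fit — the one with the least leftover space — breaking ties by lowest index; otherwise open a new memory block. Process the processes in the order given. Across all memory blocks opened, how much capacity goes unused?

P1 (300 MB) → memory block 1 (remaining 212 MB)
P2 (202 MB) → memory block 1 (remaining 10 MB)
P3 (108 MB) → memory block 2 (remaining 404 MB)
P4 (49 MB) → memory block 2 (remaining 355 MB)
P5 (465 MB) → memory block 3 (remaining 47 MB)
P6 (394 MB) → memory block 4 (remaining 118 MB)
P7 (467 MB) → memory block 5 (remaining 45 MB)
P8 (378 MB) → memory block 6 (remaining 134 MB)
P9 (218 MB) → memory block 2 (remaining 137 MB)
P10 (354 MB) → memory block 7 (remaining 158 MB)
P11 (329 MB) → memory block 8 (remaining 183 MB)
P12 (240 MB) → memory block 9 (remaining 272 MB)
P13 (311 MB) → memory block 10 (remaining 201 MB)
P14 (311 MB) → memory block 11 (remaining 201 MB)
P15 (360 MB) → memory block 12 (remaining 152 MB)
P16 (58 MB) → memory block 4 (remaining 60 MB)
P17 (305 MB) → memory block 13 (remaining 207 MB)
P18 (489 MB) → memory block 14 (remaining 23 MB)
14 memory blocks × 512 MB = 7168 MB; used 5338 MB; unused 1830 MB.

1830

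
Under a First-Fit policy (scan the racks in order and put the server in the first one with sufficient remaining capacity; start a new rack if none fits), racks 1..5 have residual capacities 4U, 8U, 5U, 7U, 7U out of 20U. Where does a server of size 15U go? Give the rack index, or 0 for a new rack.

No rack has ≥ 15U free, so a new rack is opened.

0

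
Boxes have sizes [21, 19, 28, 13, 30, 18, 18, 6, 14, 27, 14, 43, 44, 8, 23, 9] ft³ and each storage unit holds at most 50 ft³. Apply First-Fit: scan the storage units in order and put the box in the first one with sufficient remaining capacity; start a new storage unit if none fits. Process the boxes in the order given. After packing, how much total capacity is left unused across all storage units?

21 ft³ → storage unit 1 (remaining 29 ft³)
19 ft³ → storage unit 1 (remaining 10 ft³)
28 ft³ → storage unit 2 (remaining 22 ft³)
13 ft³ → storage unit 2 (remaining 9 ft³)
30 ft³ → storage unit 3 (remaining 20 ft³)
18 ft³ → storage unit 3 (remaining 2 ft³)
18 ft³ → storage unit 4 (remaining 32 ft³)
6 ft³ → storage unit 1 (remaining 4 ft³)
14 ft³ → storage unit 4 (remaining 18 ft³)
27 ft³ → storage unit 5 (remaining 23 ft³)
14 ft³ → storage unit 4 (remaining 4 ft³)
43 ft³ → storage unit 6 (remaining 7 ft³)
44 ft³ → storage unit 7 (remaining 6 ft³)
8 ft³ → storage unit 2 (remaining 1 ft³)
23 ft³ → storage unit 5 (remaining 0 ft³)
9 ft³ → storage unit 8 (remaining 41 ft³)
8 storage units × 50 ft³ = 400 ft³; used 335 ft³; unused 65 ft³.

65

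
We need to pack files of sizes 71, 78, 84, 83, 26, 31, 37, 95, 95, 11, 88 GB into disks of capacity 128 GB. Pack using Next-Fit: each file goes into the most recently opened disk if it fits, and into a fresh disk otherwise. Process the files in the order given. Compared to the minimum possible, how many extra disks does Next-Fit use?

1

Next-Fit: [71] [78] [84] [83,26] [31,37] [95] [95,11] [88] → 8 disks.
7 files exceed 64 GB (half the capacity), and no two of those can share a disk, so at least 7 disks are needed.
An optimal packing achieves that bound: [95,31] [95,26] [88,37] [84,11] [83] [78] [71] → 7 disks.
Excess: 8 − 7 = 1.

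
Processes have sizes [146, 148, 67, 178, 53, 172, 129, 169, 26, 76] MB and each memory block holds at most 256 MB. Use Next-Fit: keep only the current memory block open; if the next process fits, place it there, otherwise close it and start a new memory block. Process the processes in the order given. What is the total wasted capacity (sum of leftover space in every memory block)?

memory block 1: place 146 MB, 110 MB left
memory block 2: place 148 MB, 108 MB left
memory block 2: place 67 MB, 41 MB left
memory block 3: place 178 MB, 78 MB left
memory block 3: place 53 MB, 25 MB left
memory block 4: place 172 MB, 84 MB left
memory block 5: place 129 MB, 127 MB left
memory block 6: place 169 MB, 87 MB left
memory block 6: place 26 MB, 61 MB left
memory block 7: place 76 MB, 180 MB left
7 memory blocks × 256 MB = 1792 MB; used 1164 MB; unused 628 MB.

628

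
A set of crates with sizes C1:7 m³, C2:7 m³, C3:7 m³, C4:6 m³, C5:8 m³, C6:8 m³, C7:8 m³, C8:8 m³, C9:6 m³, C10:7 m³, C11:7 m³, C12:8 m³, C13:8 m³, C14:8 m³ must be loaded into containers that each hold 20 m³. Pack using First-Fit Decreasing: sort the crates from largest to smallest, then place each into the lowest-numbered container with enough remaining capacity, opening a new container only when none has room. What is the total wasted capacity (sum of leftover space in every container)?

17

Sorted descending: 8, 8, 8, 8, 8, 8, 8, 7, 7, 7, 7, 7, 6, 6.
container 1: place 8 m³, 12 m³ left
container 1: place 8 m³, 4 m³ left
container 2: place 8 m³, 12 m³ left
container 2: place 8 m³, 4 m³ left
container 3: place 8 m³, 12 m³ left
container 3: place 8 m³, 4 m³ left
container 4: place 8 m³, 12 m³ left
container 4: place 7 m³, 5 m³ left
container 5: place 7 m³, 13 m³ left
container 5: place 7 m³, 6 m³ left
container 6: place 7 m³, 13 m³ left
container 6: place 7 m³, 6 m³ left
container 5: place 6 m³, 0 m³ left
container 6: place 6 m³, 0 m³ left
6 containers × 20 m³ = 120 m³; used 103 m³; unused 17 m³.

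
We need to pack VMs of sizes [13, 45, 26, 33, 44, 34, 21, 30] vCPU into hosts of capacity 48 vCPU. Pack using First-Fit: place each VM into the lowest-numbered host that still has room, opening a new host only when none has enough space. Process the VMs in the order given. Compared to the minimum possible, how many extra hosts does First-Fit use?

First-Fit: [13,26] [45] [33] [44] [34] [21] [30] → 7 hosts.
Total size 246 vCPU; any packing needs at least ⌈246/48⌉ = 6 hosts.
An optimal packing achieves that bound: [45] [44] [34,13] [33] [30] [26,21] → 6 hosts.
Excess: 7 − 6 = 1.

1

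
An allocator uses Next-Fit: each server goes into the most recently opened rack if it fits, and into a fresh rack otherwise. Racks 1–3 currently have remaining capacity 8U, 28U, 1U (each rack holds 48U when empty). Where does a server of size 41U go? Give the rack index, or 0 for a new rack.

0

Next-Fit only looks at rack 3, which has 1U free.
41U does not fit, so a new rack is opened.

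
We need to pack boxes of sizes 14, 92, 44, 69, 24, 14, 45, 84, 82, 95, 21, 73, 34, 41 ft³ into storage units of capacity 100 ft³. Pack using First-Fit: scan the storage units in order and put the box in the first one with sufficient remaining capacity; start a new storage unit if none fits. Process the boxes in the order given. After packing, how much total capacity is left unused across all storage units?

Put 14 ft³ in storage unit 1; 86 ft³ remain.
Put 92 ft³ in storage unit 2; 8 ft³ remain.
Put 44 ft³ in storage unit 1; 42 ft³ remain.
Put 69 ft³ in storage unit 3; 31 ft³ remain.
Put 24 ft³ in storage unit 1; 18 ft³ remain.
Put 14 ft³ in storage unit 1; 4 ft³ remain.
Put 45 ft³ in storage unit 4; 55 ft³ remain.
Put 84 ft³ in storage unit 5; 16 ft³ remain.
Put 82 ft³ in storage unit 6; 18 ft³ remain.
Put 95 ft³ in storage unit 7; 5 ft³ remain.
Put 21 ft³ in storage unit 3; 10 ft³ remain.
Put 73 ft³ in storage unit 8; 27 ft³ remain.
Put 34 ft³ in storage unit 4; 21 ft³ remain.
Put 41 ft³ in storage unit 9; 59 ft³ remain.
9 storage units × 100 ft³ = 900 ft³; used 732 ft³; unused 168 ft³.

168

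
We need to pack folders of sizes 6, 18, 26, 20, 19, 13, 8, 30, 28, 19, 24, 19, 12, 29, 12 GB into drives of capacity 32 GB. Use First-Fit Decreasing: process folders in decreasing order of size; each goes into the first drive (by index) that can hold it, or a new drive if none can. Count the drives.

Sorted descending: 30, 29, 28, 26, 24, 20, 19, 19, 19, 18, 13, 12, 12, 8, 6.
30 GB → drive 1 (remaining 2 GB)
29 GB → drive 2 (remaining 3 GB)
28 GB → drive 3 (remaining 4 GB)
26 GB → drive 4 (remaining 6 GB)
24 GB → drive 5 (remaining 8 GB)
20 GB → drive 6 (remaining 12 GB)
19 GB → drive 7 (remaining 13 GB)
19 GB → drive 8 (remaining 13 GB)
19 GB → drive 9 (remaining 13 GB)
18 GB → drive 10 (remaining 14 GB)
13 GB → drive 7 (remaining 0 GB)
12 GB → drive 6 (remaining 0 GB)
12 GB → drive 8 (remaining 1 GB)
8 GB → drive 5 (remaining 0 GB)
6 GB → drive 4 (remaining 0 GB)
Final drives: [30] [29] [28] [26,6] [24,8] [20,12] [19,13] [19,12] [19] [18].

10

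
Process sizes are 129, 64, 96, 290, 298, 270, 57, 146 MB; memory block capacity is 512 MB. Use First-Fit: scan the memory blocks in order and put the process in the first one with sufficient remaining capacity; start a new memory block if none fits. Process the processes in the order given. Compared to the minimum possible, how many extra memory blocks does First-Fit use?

First-Fit: [129,64,96,57,146] [290] [298] [270] → 4 memory blocks.
Total size 1350 MB; any packing needs at least ⌈1350/512⌉ = 3 memory blocks.
An optimal packing achieves that bound: [298,146,64] [290,129,57] [270,96] → 3 memory blocks.
Excess: 4 − 3 = 1.

1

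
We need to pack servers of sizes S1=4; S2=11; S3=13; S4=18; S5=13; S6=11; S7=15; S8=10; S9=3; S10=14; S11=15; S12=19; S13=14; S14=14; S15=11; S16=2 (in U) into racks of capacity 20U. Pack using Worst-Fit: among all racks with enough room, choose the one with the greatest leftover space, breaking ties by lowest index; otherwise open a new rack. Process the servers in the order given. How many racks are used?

Put S1 (4U) in rack 1; 16U remain.
Put S2 (11U) in rack 1; 5U remain.
Put S3 (13U) in rack 2; 7U remain.
Put S4 (18U) in rack 3; 2U remain.
Put S5 (13U) in rack 4; 7U remain.
Put S6 (11U) in rack 5; 9U remain.
Put S7 (15U) in rack 6; 5U remain.
Put S8 (10U) in rack 7; 10U remain.
Put S9 (3U) in rack 7; 7U remain.
Put S10 (14U) in rack 8; 6U remain.
Put S11 (15U) in rack 9; 5U remain.
Put S12 (19U) in rack 10; 1U remain.
Put S13 (14U) in rack 11; 6U remain.
Put S14 (14U) in rack 12; 6U remain.
Put S15 (11U) in rack 13; 9U remain.
Put S16 (2U) in rack 5; 7U remain.

13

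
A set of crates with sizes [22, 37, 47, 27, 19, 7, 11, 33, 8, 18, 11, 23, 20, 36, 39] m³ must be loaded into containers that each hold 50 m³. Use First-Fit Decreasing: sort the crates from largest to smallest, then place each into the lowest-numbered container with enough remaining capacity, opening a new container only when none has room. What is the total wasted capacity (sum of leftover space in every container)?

Sorted descending: 47, 39, 37, 36, 33, 27, 23, 22, 20, 19, 18, 11, 11, 8, 7.
47 m³ → container 1 (remaining 3 m³)
39 m³ → container 2 (remaining 11 m³)
37 m³ → container 3 (remaining 13 m³)
36 m³ → container 4 (remaining 14 m³)
33 m³ → container 5 (remaining 17 m³)
27 m³ → container 6 (remaining 23 m³)
23 m³ → container 6 (remaining 0 m³)
22 m³ → container 7 (remaining 28 m³)
20 m³ → container 7 (remaining 8 m³)
19 m³ → container 8 (remaining 31 m³)
18 m³ → container 8 (remaining 13 m³)
11 m³ → container 2 (remaining 0 m³)
11 m³ → container 3 (remaining 2 m³)
8 m³ → container 4 (remaining 6 m³)
7 m³ → container 5 (remaining 10 m³)
8 containers × 50 m³ = 400 m³; used 358 m³; unused 42 m³.

42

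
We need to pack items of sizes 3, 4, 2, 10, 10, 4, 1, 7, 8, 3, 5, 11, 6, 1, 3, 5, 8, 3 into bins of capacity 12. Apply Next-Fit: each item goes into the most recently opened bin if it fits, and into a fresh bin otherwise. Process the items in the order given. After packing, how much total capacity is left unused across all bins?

3 → bin 1 (remaining 9)
4 → bin 1 (remaining 5)
2 → bin 1 (remaining 3)
10 → bin 2 (remaining 2)
10 → bin 3 (remaining 2)
4 → bin 4 (remaining 8)
1 → bin 4 (remaining 7)
7 → bin 4 (remaining 0)
8 → bin 5 (remaining 4)
3 → bin 5 (remaining 1)
5 → bin 6 (remaining 7)
11 → bin 7 (remaining 1)
6 → bin 8 (remaining 6)
1 → bin 8 (remaining 5)
3 → bin 8 (remaining 2)
5 → bin 9 (remaining 7)
8 → bin 10 (remaining 4)
3 → bin 10 (remaining 1)
10 bins × 12 = 120; used 94; unused 26.

26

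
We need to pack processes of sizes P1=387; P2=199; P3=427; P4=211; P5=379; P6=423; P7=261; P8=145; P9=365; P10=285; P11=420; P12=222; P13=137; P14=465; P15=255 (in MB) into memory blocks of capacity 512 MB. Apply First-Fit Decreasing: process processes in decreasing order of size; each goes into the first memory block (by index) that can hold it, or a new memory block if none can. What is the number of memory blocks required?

Sorted descending: 465, 427, 423, 420, 387, 379, 365, 285, 261, 255, 222, 211, 199, 145, 137.
Put 465 MB in memory block 1; 47 MB remain.
Put 427 MB in memory block 2; 85 MB remain.
Put 423 MB in memory block 3; 89 MB remain.
Put 420 MB in memory block 4; 92 MB remain.
Put 387 MB in memory block 5; 125 MB remain.
Put 379 MB in memory block 6; 133 MB remain.
Put 365 MB in memory block 7; 147 MB remain.
Put 285 MB in memory block 8; 227 MB remain.
Put 261 MB in memory block 9; 251 MB remain.
Put 255 MB in memory block 10; 257 MB remain.
Put 222 MB in memory block 8; 5 MB remain.
Put 211 MB in memory block 9; 40 MB remain.
Put 199 MB in memory block 10; 58 MB remain.
Put 145 MB in memory block 7; 2 MB remain.
Put 137 MB in memory block 11; 375 MB remain.
Final memory blocks: [465] [427] [423] [420] [387] [379] [365,145] [285,222] [261,211] [255,199] [137].

11 memory blocks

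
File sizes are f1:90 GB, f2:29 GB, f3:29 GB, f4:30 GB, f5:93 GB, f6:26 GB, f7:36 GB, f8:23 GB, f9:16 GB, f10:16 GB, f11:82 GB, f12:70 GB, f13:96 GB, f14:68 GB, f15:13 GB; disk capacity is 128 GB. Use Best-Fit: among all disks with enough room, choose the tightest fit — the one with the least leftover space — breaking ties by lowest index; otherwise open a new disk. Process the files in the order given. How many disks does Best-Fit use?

7

disk 1: place f1 (90 GB), 38 GB left
disk 1: place f2 (29 GB), 9 GB left
disk 2: place f3 (29 GB), 99 GB left
disk 2: place f4 (30 GB), 69 GB left
disk 3: place f5 (93 GB), 35 GB left
disk 3: place f6 (26 GB), 9 GB left
disk 2: place f7 (36 GB), 33 GB left
disk 2: place f8 (23 GB), 10 GB left
disk 4: place f9 (16 GB), 112 GB left
disk 4: place f10 (16 GB), 96 GB left
disk 4: place f11 (82 GB), 14 GB left
disk 5: place f12 (70 GB), 58 GB left
disk 6: place f13 (96 GB), 32 GB left
disk 7: place f14 (68 GB), 60 GB left
disk 4: place f15 (13 GB), 1 GB left
Final disks: [90,29] [29,30,36,23] [93,26] [16,16,82,13] [70] [96] [68].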